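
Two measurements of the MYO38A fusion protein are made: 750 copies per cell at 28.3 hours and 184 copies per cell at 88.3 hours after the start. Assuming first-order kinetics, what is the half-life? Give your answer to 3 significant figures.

29.6 hours

Over Δt = 88.3 − 28.3 = 60 hours, the level fell by a factor of 750/184 ≈ 4.0761.
n = log₂(4.0761) ≈ 2.0272 half-lives, so t½ = 60/2.0272 ≈ 29.598 hours.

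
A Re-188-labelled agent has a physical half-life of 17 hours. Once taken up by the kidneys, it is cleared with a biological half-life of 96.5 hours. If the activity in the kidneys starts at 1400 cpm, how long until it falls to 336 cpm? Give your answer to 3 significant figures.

1/t_eff = 1/t_phys + 1/t_biol = 1/17 + 1/96.5 = 0.069186 per hour.
t_eff = 17 × 96.5 / (17 + 96.5) ≈ 14.454 hours.
n = log₂(1400/336) ≈ 2.0589; t = 2.0589 × 14.454 ≈ 29.759 hours.

29.8 hours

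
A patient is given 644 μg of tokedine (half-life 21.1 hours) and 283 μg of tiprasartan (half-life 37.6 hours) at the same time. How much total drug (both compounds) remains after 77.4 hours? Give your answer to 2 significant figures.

120 μg

tokedine: 644 × (1/2)^(77.4/21.1) = 644 × (1/2)^3.6682 ≈ 50.656 μg.
tiprasartan: 283 × (1/2)^(77.4/37.6) = 283 × (1/2)^2.0585 ≈ 67.938 μg.
Total = 50.656 + 67.938 ≈ 118.59 μg.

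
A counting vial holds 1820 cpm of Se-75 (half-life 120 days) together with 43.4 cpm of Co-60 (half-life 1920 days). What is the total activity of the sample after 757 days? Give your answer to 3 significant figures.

56.0 cpm

Se-75: 1820 × (1/2)^(757/120) = 1820 × (1/2)^6.3083 ≈ 22.965 cpm.
Co-60: 43.4 × (1/2)^(757/1920) = 43.4 × (1/2)^0.39427 ≈ 33.022 cpm.
Total = 22.965 + 33.022 ≈ 55.987 cpm.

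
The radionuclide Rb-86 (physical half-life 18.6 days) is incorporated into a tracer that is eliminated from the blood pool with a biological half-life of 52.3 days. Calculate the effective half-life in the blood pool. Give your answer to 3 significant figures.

13.7 days

1/t_eff = 1/t_phys + 1/t_biol = 1/18.6 + 1/52.3 = 0.072884 per day.
t_eff = 18.6 × 52.3 / (18.6 + 52.3) ≈ 13.72 days.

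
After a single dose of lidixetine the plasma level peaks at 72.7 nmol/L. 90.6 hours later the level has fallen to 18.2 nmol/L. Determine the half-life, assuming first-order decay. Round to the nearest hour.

45 hours

A/A₀ = 18.2/72.7 ≈ 0.25034.
n = log₂(3.9945) ≈ 1.998 half-lives elapsed in 90.6 hours.
t½ = 90.6/1.998 ≈ 45.345 hours.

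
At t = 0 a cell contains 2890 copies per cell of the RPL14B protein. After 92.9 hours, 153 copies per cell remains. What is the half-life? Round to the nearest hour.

A/A₀ = 153/2890 ≈ 0.052941.
n = log₂(18.889) ≈ 4.2395 half-lives elapsed in 92.9 hours.
t½ = 92.9/4.2395 ≈ 21.913 hours.

22 hours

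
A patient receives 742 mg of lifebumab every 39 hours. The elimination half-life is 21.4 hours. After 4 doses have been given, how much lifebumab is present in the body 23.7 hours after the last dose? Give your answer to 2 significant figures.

480 mg

The 4 doses were given 140.7, 101.7, 62.7, 23.7 hours ago.
Total = 742·(1/2)^(140.7/21.4) + 742·(1/2)^(101.7/21.4) + 742·(1/2)^(62.7/21.4) + 742·(1/2)^(23.7/21.4)
      = 7.784 + 27.53 + 97.368 + 344.37 ≈ 477.05 mg.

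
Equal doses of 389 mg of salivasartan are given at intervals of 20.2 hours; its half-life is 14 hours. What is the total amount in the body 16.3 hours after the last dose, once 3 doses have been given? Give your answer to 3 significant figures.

261 mg

The 3 doses were given 56.7, 36.5, 16.3 hours ago.
Total = 389·(1/2)^(56.7/14) + 389·(1/2)^(36.5/14) + 389·(1/2)^(16.3/14)
      = 23.484 + 63.844 + 173.57 ≈ 260.89 mg.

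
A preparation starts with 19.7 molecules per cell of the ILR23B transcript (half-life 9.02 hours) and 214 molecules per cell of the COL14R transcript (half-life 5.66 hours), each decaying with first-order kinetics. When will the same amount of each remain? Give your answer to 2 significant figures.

Set 19.7·(1/2)^(t/9.02) = 214·(1/2)^(t/5.66).
Taking log₂: log₂(19.7/214) = t·(1/9.02 − 1/5.66).
log₂(0.092056) = -3.4413; 1/9.02 − 1/5.66 = -0.065814.
t = -3.4413 / -0.065814 ≈ 52.289 hours.

52 hours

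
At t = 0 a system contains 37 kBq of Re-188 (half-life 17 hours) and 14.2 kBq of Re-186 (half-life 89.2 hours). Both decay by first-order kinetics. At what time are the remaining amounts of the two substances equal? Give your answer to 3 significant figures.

29.0 hours

Set 37·(1/2)^(t/17) = 14.2·(1/2)^(t/89.2).
Taking log₂: log₂(37/14.2) = t·(1/17 − 1/89.2).
log₂(2.6056) = 1.3816; 1/17 − 1/89.2 = 0.047613.
t = 1.3816 / 0.047613 ≈ 29.018 hours.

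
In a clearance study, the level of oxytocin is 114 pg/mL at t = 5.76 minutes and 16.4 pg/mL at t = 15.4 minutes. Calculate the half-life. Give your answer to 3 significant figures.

Over Δt = 15.4 − 5.76 = 9.64 minutes, the level fell by a factor of 114/16.4 ≈ 6.9512.
n = log₂(6.9512) ≈ 2.7973 half-lives, so t½ = 9.64/2.7973 ≈ 3.4462 minutes.

3.45 minutes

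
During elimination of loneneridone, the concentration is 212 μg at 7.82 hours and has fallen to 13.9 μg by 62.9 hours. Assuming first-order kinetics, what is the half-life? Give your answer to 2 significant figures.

14 hours

Over Δt = 62.9 − 7.82 = 55.08 hours, the level fell by a factor of 212/13.9 ≈ 15.252.
n = log₂(15.252) ≈ 3.9309 half-lives, so t½ = 55.08/3.9309 ≈ 14.012 hours.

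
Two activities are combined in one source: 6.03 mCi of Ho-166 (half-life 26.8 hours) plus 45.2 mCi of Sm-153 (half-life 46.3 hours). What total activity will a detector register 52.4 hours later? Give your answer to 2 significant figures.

22 mCi

Ho-166: 6.03 × (1/2)^(52.4/26.8) = 6.03 × (1/2)^1.9552 ≈ 1.555 mCi.
Sm-153: 45.2 × (1/2)^(52.4/46.3) = 45.2 × (1/2)^1.1317 ≈ 20.628 mCi.
Total = 1.555 + 20.628 ≈ 22.183 mCi.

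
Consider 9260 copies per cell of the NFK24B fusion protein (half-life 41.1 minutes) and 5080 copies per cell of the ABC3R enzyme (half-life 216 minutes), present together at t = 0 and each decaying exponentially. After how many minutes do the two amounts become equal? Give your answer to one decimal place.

44.0 minutes

Set 9260·(1/2)^(t/41.1) = 5080·(1/2)^(t/216).
Taking log₂: log₂(9260/5080) = t·(1/41.1 − 1/216).
log₂(1.8228) = 0.86618; 1/41.1 − 1/216 = 0.019701.
t = 0.86618 / 0.019701 ≈ 43.966 minutes.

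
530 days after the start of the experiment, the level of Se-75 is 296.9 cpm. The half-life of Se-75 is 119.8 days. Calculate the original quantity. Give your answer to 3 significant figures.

Number of half-lives elapsed: n = 530/119.8 ≈ 4.424.
A₀ = A × 2^n = 296.9 × 2^4.424 = 296.9 × 21.467 ≈ 6373.5 cpm.

6370 cpm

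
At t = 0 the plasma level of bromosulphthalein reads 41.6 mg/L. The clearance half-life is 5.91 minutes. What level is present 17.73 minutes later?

Elapsed time is 3 half-lives (17.73/5.91).
Each half-life halves the amount: 41.6 × (1/2)^3 = 41.6/8 = 5.2 mg/L.

5.2 mg/L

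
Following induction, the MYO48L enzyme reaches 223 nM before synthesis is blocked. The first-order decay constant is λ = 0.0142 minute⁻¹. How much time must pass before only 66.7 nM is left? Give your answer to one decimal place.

85.0 minutes

t½ = ln 2 / λ = 0.69315 / 0.0142 ≈ 48.813 minutes.
Fraction remaining = 66.7/223 ≈ 0.2991.
n = log₂(223/66.7) = ln(3.3433)/ln 2 ≈ 1.7413 half-lives.
t = n × t½ = 1.7413 × 48.813 ≈ 84.998 minutes.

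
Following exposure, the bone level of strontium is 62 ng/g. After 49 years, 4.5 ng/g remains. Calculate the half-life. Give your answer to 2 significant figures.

A/A₀ = 4.5/62 ≈ 0.072581.
n = log₂(13.778) ≈ 3.7843 half-lives elapsed in 49 years.
t½ = 49/3.7843 ≈ 12.948 years.

13 years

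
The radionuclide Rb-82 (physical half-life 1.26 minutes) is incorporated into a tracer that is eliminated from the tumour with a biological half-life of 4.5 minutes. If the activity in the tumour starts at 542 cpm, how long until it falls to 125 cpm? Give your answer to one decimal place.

1/t_eff = 1/t_phys + 1/t_biol = 1/1.26 + 1/4.5 = 1.0159 per minute.
t_eff = 1.26 × 4.5 / (1.26 + 4.5) ≈ 0.98438 minutes.
n = log₂(542/125) ≈ 2.1164; t = 2.1164 × 0.98438 ≈ 2.0833 minutes.

2.1 minutes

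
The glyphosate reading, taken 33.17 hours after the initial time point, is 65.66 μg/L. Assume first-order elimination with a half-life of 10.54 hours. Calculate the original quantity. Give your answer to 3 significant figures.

Number of half-lives elapsed: n = 33.17/10.54 ≈ 3.1471.
A₀ = A × 2^n = 65.66 × 2^3.1471 = 65.66 × 8.8585 ≈ 581.65 μg/L.

582 μg/L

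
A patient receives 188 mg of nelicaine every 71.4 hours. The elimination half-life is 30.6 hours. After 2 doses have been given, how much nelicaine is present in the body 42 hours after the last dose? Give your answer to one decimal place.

87.0 mg

The 2 doses were given 113.4, 42 hours ago.
Total = 188·(1/2)^(113.4/30.6) + 188·(1/2)^(42/30.6)
      = 14.407 + 72.607 ≈ 87.014 mg.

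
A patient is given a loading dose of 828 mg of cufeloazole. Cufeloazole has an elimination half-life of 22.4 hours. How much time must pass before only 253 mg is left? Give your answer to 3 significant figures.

Fraction remaining = 253/828 ≈ 0.30556.
n = log₂(828/253) = ln(3.2727)/ln 2 ≈ 1.7105 half-lives.
t = n × t½ = 1.7105 × 22.4 ≈ 38.315 hours.

38.3 hours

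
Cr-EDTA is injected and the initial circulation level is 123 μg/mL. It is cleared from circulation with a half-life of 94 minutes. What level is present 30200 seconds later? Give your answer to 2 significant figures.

3.0 μg/mL

Convert the elapsed time: 30200 seconds = 503.333 minutes.
Number of half-lives: n = 503.333/94 ≈ 5.3546.
Remaining = 123 × (1/2)^5.3546 = 123 × 0.02444 ≈ 3.0061 μg/mL.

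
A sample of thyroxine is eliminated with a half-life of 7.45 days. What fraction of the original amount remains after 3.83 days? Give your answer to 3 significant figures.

n = 3.83/7.45 ≈ 0.51409 half-lives.
Fraction remaining = (1/2)^0.51409 ≈ 0.70023.

0.700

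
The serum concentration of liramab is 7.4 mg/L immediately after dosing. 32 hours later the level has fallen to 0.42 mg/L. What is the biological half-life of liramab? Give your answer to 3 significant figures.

7.73 hours

A/A₀ = 0.42/7.4 ≈ 0.056757.
n = log₂(17.619) ≈ 4.1391 half-lives elapsed in 32 hours.
t½ = 32/4.1391 ≈ 7.7312 hours.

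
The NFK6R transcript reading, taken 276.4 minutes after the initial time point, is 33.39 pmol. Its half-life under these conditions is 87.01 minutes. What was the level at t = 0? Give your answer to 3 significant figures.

302 pmol

Number of half-lives elapsed: n = 276.4/87.01 ≈ 3.1766.
A₀ = A × 2^n = 33.39 × 2^3.1766 = 33.39 × 9.042 ≈ 301.91 pmol.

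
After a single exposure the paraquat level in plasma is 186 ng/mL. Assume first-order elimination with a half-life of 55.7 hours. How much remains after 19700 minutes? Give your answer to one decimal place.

3.1 ng/mL

Convert the elapsed time: 19700 minutes = 328.333 hours.
Number of half-lives: n = 328.333/55.7 ≈ 5.8947.
Remaining = 186 × (1/2)^5.8947 = 186 × 0.016808 ≈ 3.1264 ng/mL.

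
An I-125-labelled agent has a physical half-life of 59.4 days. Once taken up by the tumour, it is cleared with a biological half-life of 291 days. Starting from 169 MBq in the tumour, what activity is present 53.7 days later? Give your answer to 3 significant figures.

1/t_eff = 1/t_phys + 1/t_biol = 1/59.4 + 1/291 = 0.020271 per day.
t_eff = 59.4 × 291 / (59.4 + 291) ≈ 49.33 days.
Remaining = 169 × (1/2)^(53.7/49.33) = 169 × (1/2)^1.0886 ≈ 79.468 MBq.

79.5 MBq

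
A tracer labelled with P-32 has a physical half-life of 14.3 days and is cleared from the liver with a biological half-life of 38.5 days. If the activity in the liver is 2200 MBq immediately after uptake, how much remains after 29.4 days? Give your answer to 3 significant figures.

1/t_eff = 1/t_phys + 1/t_biol = 1/14.3 + 1/38.5 = 0.095904 per day.
t_eff = 14.3 × 38.5 / (14.3 + 38.5) ≈ 10.427 days.
Remaining = 2200 × (1/2)^(29.4/10.427) = 2200 × (1/2)^2.8196 ≈ 311.63 MBq.

312 MBq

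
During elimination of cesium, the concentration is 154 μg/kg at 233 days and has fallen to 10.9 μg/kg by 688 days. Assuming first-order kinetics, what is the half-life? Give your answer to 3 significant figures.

119 days

Over Δt = 688 − 233 = 455 days, the level fell by a factor of 154/10.9 ≈ 14.128.
n = log₂(14.128) ≈ 3.8205 half-lives, so t½ = 455/3.8205 ≈ 119.09 days.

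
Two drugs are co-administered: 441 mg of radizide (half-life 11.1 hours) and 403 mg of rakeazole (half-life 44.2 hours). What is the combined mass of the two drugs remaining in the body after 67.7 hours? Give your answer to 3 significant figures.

146 mg

radizide: 441 × (1/2)^(67.7/11.1) = 441 × (1/2)^6.0991 ≈ 6.4332 mg.
rakeazole: 403 × (1/2)^(67.7/44.2) = 403 × (1/2)^1.5317 ≈ 139.39 mg.
Total = 6.4332 + 139.39 ≈ 145.82 mg.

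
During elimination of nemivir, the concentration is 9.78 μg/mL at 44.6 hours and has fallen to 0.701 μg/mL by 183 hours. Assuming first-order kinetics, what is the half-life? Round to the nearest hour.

Over Δt = 183 − 44.6 = 138.4 hours, the level fell by a factor of 9.78/0.701 ≈ 13.951.
n = log₂(13.951) ≈ 3.8023 half-lives, so t½ = 138.4/3.8023 ≈ 36.399 hours.

36 hours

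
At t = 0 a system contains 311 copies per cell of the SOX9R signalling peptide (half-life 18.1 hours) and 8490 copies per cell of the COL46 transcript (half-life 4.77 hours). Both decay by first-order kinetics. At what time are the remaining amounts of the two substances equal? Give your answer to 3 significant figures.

30.9 hours

Set 311·(1/2)^(t/18.1) = 8490·(1/2)^(t/4.77).
Taking log₂: log₂(311/8490) = t·(1/18.1 − 1/4.77).
log₂(0.036631) = -4.7708; 1/18.1 − 1/4.77 = -0.15439.
t = -4.7708 / -0.15439 ≈ 30.9 hours.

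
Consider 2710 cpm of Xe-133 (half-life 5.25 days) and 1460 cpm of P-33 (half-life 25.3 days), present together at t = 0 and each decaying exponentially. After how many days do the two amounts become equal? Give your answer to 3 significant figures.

Set 2710·(1/2)^(t/5.25) = 1460·(1/2)^(t/25.3).
Taking log₂: log₂(2710/1460) = t·(1/5.25 − 1/25.3).
log₂(1.8562) = 0.89232; 1/5.25 − 1/25.3 = 0.15095.
t = 0.89232 / 0.15095 ≈ 5.9114 days.

5.91 days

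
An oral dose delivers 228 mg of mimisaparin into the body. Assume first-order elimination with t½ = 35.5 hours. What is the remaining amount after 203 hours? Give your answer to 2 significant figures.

Number of half-lives: n = 203/35.5 ≈ 5.7183.
Remaining = 228 × (1/2)^5.7183 = 228 × 0.018994 ≈ 4.3306 mg.

4.3 mg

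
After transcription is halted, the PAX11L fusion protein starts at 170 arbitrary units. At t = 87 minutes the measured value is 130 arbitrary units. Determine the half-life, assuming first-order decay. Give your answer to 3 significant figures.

A/A₀ = 130/170 ≈ 0.76471.
n = log₂(1.3077) ≈ 0.38702 half-lives elapsed in 87 minutes.
t½ = 87/0.38702 ≈ 224.79 minutes.

225 minutes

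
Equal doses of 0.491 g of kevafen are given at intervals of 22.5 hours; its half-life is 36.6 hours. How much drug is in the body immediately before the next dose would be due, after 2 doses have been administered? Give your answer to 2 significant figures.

The 2 doses were given 45, 22.5 hours ago.
Total = 0.491·(1/2)^(45/36.6) + 0.491·(1/2)^(22.5/36.6)
      = 0.20939 + 0.32064 ≈ 0.53004 g.

0.53 g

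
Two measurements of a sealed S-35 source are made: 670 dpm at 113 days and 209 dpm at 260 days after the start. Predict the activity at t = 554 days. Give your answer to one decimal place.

Over Δt = 260 − 113 = 147 days, the level fell by a factor of 670/209 ≈ 3.2057.
n = log₂(3.2057) ≈ 1.6807 half-lives, so t½ = 147/1.6807 ≈ 87.466 days.
From t = 260 to t = 554: 209 × (1/2)^((554−260)/87.466) ≈ 20.337 dpm.

20.3 dpm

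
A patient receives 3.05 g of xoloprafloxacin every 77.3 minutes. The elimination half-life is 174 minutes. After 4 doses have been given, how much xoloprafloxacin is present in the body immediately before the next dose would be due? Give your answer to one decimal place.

6.0 g

The 4 doses were given 309.2, 231.9, 154.6, 77.3 minutes ago.
Total = 3.05·(1/2)^(309.2/174) + 3.05·(1/2)^(231.9/174) + 3.05·(1/2)^(154.6/174) + 3.05·(1/2)^(77.3/174)
      = 0.88995 + 1.2109 + 1.6475 + 2.2416 ≈ 5.99 g.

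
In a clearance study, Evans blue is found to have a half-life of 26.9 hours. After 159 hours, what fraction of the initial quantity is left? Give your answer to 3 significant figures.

n = 159/26.9 ≈ 5.9108 half-lives.
Fraction remaining = (1/2)^5.9108 ≈ 0.016622.

0.0166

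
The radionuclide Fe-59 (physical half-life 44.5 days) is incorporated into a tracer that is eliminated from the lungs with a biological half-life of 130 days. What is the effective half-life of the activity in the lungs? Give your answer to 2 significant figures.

1/t_eff = 1/t_phys + 1/t_biol = 1/44.5 + 1/130 = 0.030164 per day.
t_eff = 44.5 × 130 / (44.5 + 130) ≈ 33.152 days.

33 days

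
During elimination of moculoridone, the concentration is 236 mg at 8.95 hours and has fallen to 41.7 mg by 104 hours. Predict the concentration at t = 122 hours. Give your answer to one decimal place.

30.0 mg

Over Δt = 104 − 8.95 = 95.05 hours, the level fell by a factor of 236/41.7 ≈ 5.6595.
n = log₂(5.6595) ≈ 2.5007 half-lives, so t½ = 95.05/2.5007 ≈ 38.01 hours.
From t = 104 to t = 122: 41.7 × (1/2)^((122−104)/38.01) ≈ 30.032 mg.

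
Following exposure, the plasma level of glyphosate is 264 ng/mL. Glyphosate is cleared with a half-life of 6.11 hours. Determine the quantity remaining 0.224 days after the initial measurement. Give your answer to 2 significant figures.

140 ng/mL

Convert the elapsed time: 0.224 days = 5.376 hours.
Number of half-lives: n = 5.376/6.11 ≈ 0.87987.
Remaining = 264 × (1/2)^0.87987 = 264 × 0.54342 ≈ 143.46 ng/mL.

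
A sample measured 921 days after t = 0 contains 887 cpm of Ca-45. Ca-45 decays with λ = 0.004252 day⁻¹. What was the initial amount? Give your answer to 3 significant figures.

t½ = ln 2 / λ = 0.69315 / 0.004252 ≈ 163.02 days.
Number of half-lives elapsed: n = 921/163.02 ≈ 5.6497.
A₀ = A × 2^n = 887 × 2^5.6497 = 887 × 50.204 ≈ 44531 cpm.

44500 cpm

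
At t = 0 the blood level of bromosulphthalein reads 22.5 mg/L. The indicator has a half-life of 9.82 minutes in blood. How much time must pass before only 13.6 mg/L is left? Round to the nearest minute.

7 minutes

Fraction remaining = 13.6/22.5 ≈ 0.60444.
n = log₂(22.5/13.6) = ln(1.6544)/ln 2 ≈ 0.72632 half-lives.
t = n × t½ = 0.72632 × 9.82 ≈ 7.1324 minutes.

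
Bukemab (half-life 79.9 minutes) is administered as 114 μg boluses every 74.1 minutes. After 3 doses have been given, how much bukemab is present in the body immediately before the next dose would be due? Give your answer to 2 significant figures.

110 μg

The 3 doses were given 222.3, 148.2, 74.1 minutes ago.
Total = 114·(1/2)^(222.3/79.9) + 114·(1/2)^(148.2/79.9) + 114·(1/2)^(74.1/79.9)
      = 16.572 + 31.517 + 59.941 ≈ 108.03 μg.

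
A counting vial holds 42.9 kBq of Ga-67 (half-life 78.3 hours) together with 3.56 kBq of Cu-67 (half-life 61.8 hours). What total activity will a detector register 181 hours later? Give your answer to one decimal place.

Ga-67: 42.9 × (1/2)^(181/78.3) = 42.9 × (1/2)^2.3116 ≈ 8.6415 kBq.
Cu-67: 3.56 × (1/2)^(181/61.8) = 3.56 × (1/2)^2.9288 ≈ 0.46751 kBq.
Total = 8.6415 + 0.46751 ≈ 9.109 kBq.

9.1 kBq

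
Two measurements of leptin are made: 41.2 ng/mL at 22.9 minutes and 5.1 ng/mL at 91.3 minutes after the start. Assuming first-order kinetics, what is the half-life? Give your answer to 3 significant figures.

22.7 minutes

Over Δt = 91.3 − 22.9 = 68.4 minutes, the level fell by a factor of 41.2/5.1 ≈ 8.0784.
n = log₂(8.0784) ≈ 3.0141 half-lives, so t½ = 68.4/3.0141 ≈ 22.694 minutes.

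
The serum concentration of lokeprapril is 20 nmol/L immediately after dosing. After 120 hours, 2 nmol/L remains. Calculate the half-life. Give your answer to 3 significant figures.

A/A₀ = 2/20 ≈ 0.1.
n = log₂(10) ≈ 3.3219 half-lives elapsed in 120 hours.
t½ = 120/3.3219 ≈ 36.124 hours.

36.1 hours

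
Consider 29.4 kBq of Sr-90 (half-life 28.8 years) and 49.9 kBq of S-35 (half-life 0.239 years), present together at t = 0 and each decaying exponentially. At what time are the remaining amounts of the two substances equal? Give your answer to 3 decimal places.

Set 29.4·(1/2)^(t/28.8) = 49.9·(1/2)^(t/0.239).
Taking log₂: log₂(29.4/49.9) = t·(1/28.8 − 1/0.239).
log₂(0.58918) = -0.76322; 1/28.8 − 1/0.239 = -4.1494.
t = -0.76322 / -4.1494 ≈ 0.18394 years.

0.184 years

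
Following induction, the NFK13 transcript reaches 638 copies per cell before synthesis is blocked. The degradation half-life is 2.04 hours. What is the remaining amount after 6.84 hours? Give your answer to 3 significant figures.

62.4 copies per cell

Number of half-lives: n = 6.84/2.04 ≈ 3.3529.
Remaining = 638 × (1/2)^3.3529 = 638 × 0.097873 ≈ 62.443 copies per cell.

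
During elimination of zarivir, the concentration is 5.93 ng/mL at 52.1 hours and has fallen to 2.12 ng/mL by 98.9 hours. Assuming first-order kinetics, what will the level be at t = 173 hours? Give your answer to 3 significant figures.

0.416 ng/mL

Over Δt = 98.9 − 52.1 = 46.8 hours, the level fell by a factor of 5.93/2.12 ≈ 2.7972.
n = log₂(2.7972) ≈ 1.484 half-lives, so t½ = 46.8/1.484 ≈ 31.537 hours.
From t = 98.9 to t = 173: 2.12 × (1/2)^((173−98.9)/31.537) ≈ 0.41594 ng/mL.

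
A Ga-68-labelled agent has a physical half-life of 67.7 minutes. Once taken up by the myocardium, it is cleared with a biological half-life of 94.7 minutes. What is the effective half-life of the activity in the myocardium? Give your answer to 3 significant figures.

39.5 minutes

1/t_eff = 1/t_phys + 1/t_biol = 1/67.7 + 1/94.7 = 0.025331 per minute.
t_eff = 67.7 × 94.7 / (67.7 + 94.7) ≈ 39.478 minutes.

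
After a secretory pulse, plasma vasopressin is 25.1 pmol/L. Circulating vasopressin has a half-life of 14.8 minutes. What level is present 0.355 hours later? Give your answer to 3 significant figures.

Convert the elapsed time: 0.355 hours = 21.3 minutes.
Number of half-lives: n = 21.3/14.8 ≈ 1.4392.
Remaining = 25.1 × (1/2)^1.4392 = 25.1 × 0.36877 ≈ 9.2562 pmol/L.

9.26 pmol/L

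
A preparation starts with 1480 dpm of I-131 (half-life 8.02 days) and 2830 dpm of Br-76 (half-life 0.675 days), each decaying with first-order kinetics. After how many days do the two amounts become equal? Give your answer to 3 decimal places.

Set 1480·(1/2)^(t/8.02) = 2830·(1/2)^(t/0.675).
Taking log₂: log₂(1480/2830) = t·(1/8.02 − 1/0.675).
log₂(0.52297) = -0.9352; 1/8.02 − 1/0.675 = -1.3568.
t = -0.9352 / -1.3568 ≈ 0.68928 days.

0.689 days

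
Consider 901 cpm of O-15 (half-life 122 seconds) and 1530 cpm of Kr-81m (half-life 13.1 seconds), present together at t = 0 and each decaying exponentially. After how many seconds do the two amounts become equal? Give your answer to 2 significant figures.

Set 901·(1/2)^(t/122) = 1530·(1/2)^(t/13.1).
Taking log₂: log₂(901/1530) = t·(1/122 − 1/13.1).
log₂(0.58889) = -0.76393; 1/122 − 1/13.1 = -0.068139.
t = -0.76393 / -0.068139 ≈ 11.211 seconds.

11 seconds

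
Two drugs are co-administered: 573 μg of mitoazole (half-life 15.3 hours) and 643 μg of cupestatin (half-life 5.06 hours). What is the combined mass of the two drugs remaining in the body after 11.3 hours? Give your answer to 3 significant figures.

480 μg

mitoazole: 573 × (1/2)^(11.3/15.3) = 573 × (1/2)^0.73856 ≈ 343.42 μg.
cupestatin: 643 × (1/2)^(11.3/5.06) = 643 × (1/2)^2.2332 ≈ 136.76 μg.
Total = 343.42 + 136.76 ≈ 480.18 μg.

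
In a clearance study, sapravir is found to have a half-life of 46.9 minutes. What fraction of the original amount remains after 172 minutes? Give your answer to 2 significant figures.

0.079

n = 172/46.9 ≈ 3.6674 half-lives.
Fraction remaining = (1/2)^3.6674 ≈ 0.078706.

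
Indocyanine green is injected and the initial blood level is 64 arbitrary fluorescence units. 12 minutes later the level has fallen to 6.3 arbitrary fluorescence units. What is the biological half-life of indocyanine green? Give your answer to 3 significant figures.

A/A₀ = 6.3/64 ≈ 0.098437.
n = log₂(10.159) ≈ 3.3446 half-lives elapsed in 12 minutes.
t½ = 12/3.3446 ≈ 3.5878 minutes.

3.59 minutes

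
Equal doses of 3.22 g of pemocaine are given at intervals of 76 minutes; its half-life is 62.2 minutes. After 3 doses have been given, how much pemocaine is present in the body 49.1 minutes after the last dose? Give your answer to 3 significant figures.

3.00 g

The 3 doses were given 201.1, 125.1, 49.1 minutes ago.
Total = 3.22·(1/2)^(201.1/62.2) + 3.22·(1/2)^(125.1/62.2) + 3.22·(1/2)^(49.1/62.2)
      = 0.34244 + 0.79874 + 1.8631 ≈ 3.0042 g.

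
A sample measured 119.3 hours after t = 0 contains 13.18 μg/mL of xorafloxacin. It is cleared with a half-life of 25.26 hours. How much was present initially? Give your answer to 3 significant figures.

348 μg/mL

Number of half-lives elapsed: n = 119.3/25.26 ≈ 4.7229.
A₀ = A × 2^n = 13.18 × 2^4.7229 = 13.18 × 26.408 ≈ 348.05 μg/mL.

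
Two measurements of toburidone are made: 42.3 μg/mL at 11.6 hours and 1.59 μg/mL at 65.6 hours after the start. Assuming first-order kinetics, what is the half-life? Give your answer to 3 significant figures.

11.4 hours

Over Δt = 65.6 − 11.6 = 54 hours, the level fell by a factor of 42.3/1.59 ≈ 26.604.
n = log₂(26.604) ≈ 4.7336 half-lives, so t½ = 54/4.7336 ≈ 11.408 hours.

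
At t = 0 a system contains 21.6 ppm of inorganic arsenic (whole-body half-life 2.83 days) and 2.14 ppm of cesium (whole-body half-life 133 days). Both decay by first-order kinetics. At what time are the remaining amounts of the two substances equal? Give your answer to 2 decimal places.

Set 21.6·(1/2)^(t/2.83) = 2.14·(1/2)^(t/133).
Taking log₂: log₂(21.6/2.14) = t·(1/2.83 − 1/133).
log₂(10.093) = 3.3353; 1/2.83 − 1/133 = 0.34584.
t = 3.3353 / 0.34584 ≈ 9.6442 days.

9.64 days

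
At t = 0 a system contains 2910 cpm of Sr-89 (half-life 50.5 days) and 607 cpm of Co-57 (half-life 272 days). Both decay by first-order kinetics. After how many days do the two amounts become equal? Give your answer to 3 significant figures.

Set 2910·(1/2)^(t/50.5) = 607·(1/2)^(t/272).
Taking log₂: log₂(2910/607) = t·(1/50.5 − 1/272).
log₂(4.7941) = 2.2613; 1/50.5 − 1/272 = 0.016126.
t = 2.2613 / 0.016126 ≈ 140.23 days.

140 days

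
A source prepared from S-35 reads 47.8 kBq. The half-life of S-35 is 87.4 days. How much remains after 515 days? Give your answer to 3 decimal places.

0.805 kBq

Number of half-lives: n = 515/87.4 ≈ 5.8924.
Remaining = 47.8 × (1/2)^5.8924 = 47.8 × 0.016834 ≈ 0.80468 kBq.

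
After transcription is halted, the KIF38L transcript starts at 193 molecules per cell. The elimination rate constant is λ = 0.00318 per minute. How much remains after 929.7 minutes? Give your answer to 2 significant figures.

10 molecules per cell

t½ = ln 2 / λ = 0.69315 / 0.00318 ≈ 217.97 minutes.
Number of half-lives: n = 929.7/217.97 ≈ 4.2652.
Remaining = 193 × (1/2)^4.2652 = 193 × 0.052003 ≈ 10.037 molecules per cell.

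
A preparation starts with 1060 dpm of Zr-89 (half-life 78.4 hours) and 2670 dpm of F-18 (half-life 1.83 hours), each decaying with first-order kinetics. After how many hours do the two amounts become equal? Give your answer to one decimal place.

Set 1060·(1/2)^(t/78.4) = 2670·(1/2)^(t/1.83).
Taking log₂: log₂(1060/2670) = t·(1/78.4 − 1/1.83).
log₂(0.397) = -1.3328; 1/78.4 − 1/1.83 = -0.53369.
t = -1.3328 / -0.53369 ≈ 2.4973 hours.

2.5 hours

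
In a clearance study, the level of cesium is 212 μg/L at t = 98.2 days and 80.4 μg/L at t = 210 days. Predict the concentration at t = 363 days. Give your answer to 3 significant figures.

Over Δt = 210 − 98.2 = 111.8 days, the level fell by a factor of 212/80.4 ≈ 2.6368.
n = log₂(2.6368) ≈ 1.3988 half-lives, so t½ = 111.8/1.3988 ≈ 79.926 days.
From t = 210 to t = 363: 80.4 × (1/2)^((363−210)/79.926) ≈ 21.331 μg/L.

21.3 μg/L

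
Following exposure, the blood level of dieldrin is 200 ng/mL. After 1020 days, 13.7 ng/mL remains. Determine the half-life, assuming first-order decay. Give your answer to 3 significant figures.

A/A₀ = 13.7/200 ≈ 0.0685.
n = log₂(14.599) ≈ 3.8678 half-lives elapsed in 1020 days.
t½ = 1020/3.8678 ≈ 263.72 days.

264 days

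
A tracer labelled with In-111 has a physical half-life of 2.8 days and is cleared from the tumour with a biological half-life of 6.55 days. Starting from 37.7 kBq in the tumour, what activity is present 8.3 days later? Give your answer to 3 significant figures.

1/t_eff = 1/t_phys + 1/t_biol = 1/2.8 + 1/6.55 = 0.50981 per day.
t_eff = 2.8 × 6.55 / (2.8 + 6.55) ≈ 1.9615 days.
Remaining = 37.7 × (1/2)^(8.3/1.9615) = 37.7 × (1/2)^4.2315 ≈ 2.007 kBq.

2.01 kBq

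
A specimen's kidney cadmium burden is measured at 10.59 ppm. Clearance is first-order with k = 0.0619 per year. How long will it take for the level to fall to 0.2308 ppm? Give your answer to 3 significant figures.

t½ = ln 2 / k = 0.69315 / 0.0619 ≈ 11.198 years.
Fraction remaining = 0.2308/10.59 ≈ 0.021794.
n = log₂(10.59/0.2308) = ln(45.884)/ln 2 ≈ 5.5199 half-lives.
t = n × t½ = 5.5199 × 11.198 ≈ 61.811 years.

61.8 years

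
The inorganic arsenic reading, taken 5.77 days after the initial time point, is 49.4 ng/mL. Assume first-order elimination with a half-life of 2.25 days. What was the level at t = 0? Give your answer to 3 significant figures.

Number of half-lives elapsed: n = 5.77/2.25 ≈ 2.5644.
A₀ = A × 2^n = 49.4 × 2^2.5644 = 49.4 × 5.9153 ≈ 292.21 ng/mL.

292 ng/mL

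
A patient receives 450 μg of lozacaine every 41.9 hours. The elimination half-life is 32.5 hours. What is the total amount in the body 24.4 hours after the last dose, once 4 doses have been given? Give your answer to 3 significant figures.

440 μg

The 4 doses were given 150.1, 108.2, 66.3, 24.4 hours ago.
Total = 450·(1/2)^(150.1/32.5) + 450·(1/2)^(108.2/32.5) + 450·(1/2)^(66.3/32.5) + 450·(1/2)^(24.4/32.5)
      = 18.32 + 44.773 + 109.42 + 267.43 ≈ 439.95 μg.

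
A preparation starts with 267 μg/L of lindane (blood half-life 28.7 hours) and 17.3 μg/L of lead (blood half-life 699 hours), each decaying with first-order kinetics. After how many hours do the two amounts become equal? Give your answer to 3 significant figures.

Set 267·(1/2)^(t/28.7) = 17.3·(1/2)^(t/699).
Taking log₂: log₂(267/17.3) = t·(1/28.7 − 1/699).
log₂(15.434) = 3.948; 1/28.7 − 1/699 = 0.033413.
t = 3.948 / 0.033413 ≈ 118.16 hours.

118 hours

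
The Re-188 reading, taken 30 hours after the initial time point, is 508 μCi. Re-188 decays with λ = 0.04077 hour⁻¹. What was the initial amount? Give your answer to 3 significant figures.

t½ = ln 2 / λ = 0.69315 / 0.04077 ≈ 17.001 hours.
Number of half-lives elapsed: n = 30/17.001 ≈ 1.7646.
A₀ = A × 2^n = 508 × 2^1.7646 = 508 × 3.3977 ≈ 1726 μCi.

1730 μCi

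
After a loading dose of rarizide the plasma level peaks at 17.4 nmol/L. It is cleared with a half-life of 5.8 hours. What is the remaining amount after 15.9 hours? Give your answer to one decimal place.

Number of half-lives: n = 15.9/5.8 ≈ 2.7414.
Remaining = 17.4 × (1/2)^2.7414 = 17.4 × 0.14954 ≈ 2.602 nmol/L.

2.6 nmol/L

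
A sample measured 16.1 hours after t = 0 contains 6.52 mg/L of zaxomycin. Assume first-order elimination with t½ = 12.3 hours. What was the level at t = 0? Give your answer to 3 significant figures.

Number of half-lives elapsed: n = 16.1/12.3 ≈ 1.3089.
A₀ = A × 2^n = 6.52 × 2^1.3089 = 6.52 × 2.4776 ≈ 16.154 mg/L.

16.2 mg/L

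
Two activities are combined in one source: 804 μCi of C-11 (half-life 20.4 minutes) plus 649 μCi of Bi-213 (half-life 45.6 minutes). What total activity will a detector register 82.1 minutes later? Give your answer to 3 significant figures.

C-11: 804 × (1/2)^(82.1/20.4) = 804 × (1/2)^4.0245 ≈ 49.404 μCi.
Bi-213: 649 × (1/2)^(82.1/45.6) = 649 × (1/2)^1.8004 ≈ 186.32 μCi.
Total = 49.404 + 186.32 ≈ 235.72 μCi.

236 μCi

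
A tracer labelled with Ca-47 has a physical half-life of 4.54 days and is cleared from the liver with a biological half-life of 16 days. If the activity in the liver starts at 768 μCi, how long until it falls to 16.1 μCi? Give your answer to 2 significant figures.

1/t_eff = 1/t_phys + 1/t_biol = 1/4.54 + 1/16 = 0.28276 per day.
t_eff = 4.54 × 16 / (4.54 + 16) ≈ 3.5365 days.
n = log₂(768/16.1) ≈ 5.576; t = 5.576 × 3.5365 ≈ 19.72 days.

20 days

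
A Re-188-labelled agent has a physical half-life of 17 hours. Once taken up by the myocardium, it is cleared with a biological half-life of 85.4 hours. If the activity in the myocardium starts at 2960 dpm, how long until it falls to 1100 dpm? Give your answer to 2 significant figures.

1/t_eff = 1/t_phys + 1/t_biol = 1/17 + 1/85.4 = 0.070533 per hour.
t_eff = 17 × 85.4 / (17 + 85.4) ≈ 14.178 hours.
n = log₂(2960/1100) ≈ 1.4281; t = 1.4281 × 14.178 ≈ 20.247 hours.

20 hours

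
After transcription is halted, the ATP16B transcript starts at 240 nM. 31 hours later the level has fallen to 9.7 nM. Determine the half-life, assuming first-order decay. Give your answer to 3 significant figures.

6.70 hours

A/A₀ = 9.7/240 ≈ 0.040417.
n = log₂(24.742) ≈ 4.6289 half-lives elapsed in 31 hours.
t½ = 31/4.6289 ≈ 6.697 hours.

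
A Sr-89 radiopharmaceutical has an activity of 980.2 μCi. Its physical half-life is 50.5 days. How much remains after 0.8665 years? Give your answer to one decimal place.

Convert the elapsed time: 0.8665 years = 316.273 days.
Number of half-lives: n = 316.273/50.5 ≈ 6.2628.
Remaining = 980.2 × (1/2)^6.2628 = 980.2 × 0.013023 ≈ 12.765 μCi.

12.8 μCi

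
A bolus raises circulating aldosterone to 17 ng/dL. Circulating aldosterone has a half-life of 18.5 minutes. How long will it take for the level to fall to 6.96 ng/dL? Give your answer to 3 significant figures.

23.8 minutes

Fraction remaining = 6.96/17 ≈ 0.40941.
n = log₂(17/6.96) = ln(2.4425)/ln 2 ≈ 1.2884 half-lives.
t = n × t½ = 1.2884 × 18.5 ≈ 23.835 minutes.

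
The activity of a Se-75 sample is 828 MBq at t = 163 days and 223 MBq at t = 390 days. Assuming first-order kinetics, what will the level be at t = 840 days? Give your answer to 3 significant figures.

Over Δt = 390 − 163 = 227 days, the level fell by a factor of 828/223 ≈ 3.713.
n = log₂(3.713) ≈ 1.8926 half-lives, so t½ = 227/1.8926 ≈ 119.94 days.
From t = 390 to t = 840: 223 × (1/2)^((840−390)/119.94) ≈ 16.554 MBq.

16.6 MBq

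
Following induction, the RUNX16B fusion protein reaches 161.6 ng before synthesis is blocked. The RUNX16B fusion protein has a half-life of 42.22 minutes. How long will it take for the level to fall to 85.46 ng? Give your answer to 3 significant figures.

Fraction remaining = 85.46/161.6 ≈ 0.52884.
n = log₂(161.6/85.46) = ln(1.8909)/ln 2 ≈ 0.91911 half-lives.
t = n × t½ = 0.91911 × 42.22 ≈ 38.805 minutes.

38.8 minutes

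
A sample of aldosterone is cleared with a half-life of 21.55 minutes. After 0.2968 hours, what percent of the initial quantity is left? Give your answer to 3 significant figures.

0.2968 hours = 17.808 minutes.
n = 17.808/21.55 ≈ 0.82636 half-lives.
Fraction remaining = (1/2)^0.82636 ≈ 0.56395, i.e. 56.395%.

56.4%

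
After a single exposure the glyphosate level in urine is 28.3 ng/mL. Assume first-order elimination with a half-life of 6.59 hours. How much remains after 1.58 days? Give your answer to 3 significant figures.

0.524 ng/mL

Convert the elapsed time: 1.58 days = 37.92 hours.
Number of half-lives: n = 37.92/6.59 ≈ 5.7542.
Remaining = 28.3 × (1/2)^5.7542 = 28.3 × 0.018528 ≈ 0.52433 ng/mL.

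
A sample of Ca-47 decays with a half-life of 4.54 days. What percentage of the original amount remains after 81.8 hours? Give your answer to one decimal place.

81.8 hours = 3.40833 days.
n = 3.40833/4.54 ≈ 0.75073 half-lives.
Fraction remaining = (1/2)^0.75073 ≈ 0.5943, i.e. 59.43%.

59.4%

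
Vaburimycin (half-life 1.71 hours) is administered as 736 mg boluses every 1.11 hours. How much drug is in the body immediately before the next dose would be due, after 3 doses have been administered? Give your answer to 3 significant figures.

959 mg

The 3 doses were given 3.33, 2.22, 1.11 hours ago.
Total = 736·(1/2)^(3.33/1.71) + 736·(1/2)^(2.22/1.71) + 736·(1/2)^(1.11/1.71)
      = 190.84 + 299.27 + 469.32 ≈ 959.43 mg.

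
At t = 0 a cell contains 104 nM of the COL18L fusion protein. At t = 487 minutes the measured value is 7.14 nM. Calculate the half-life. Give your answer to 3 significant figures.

126 minutes

A/A₀ = 7.14/104 ≈ 0.068654.
n = log₂(14.566) ≈ 3.8645 half-lives elapsed in 487 minutes.
t½ = 487/3.8645 ≈ 126.02 minutes.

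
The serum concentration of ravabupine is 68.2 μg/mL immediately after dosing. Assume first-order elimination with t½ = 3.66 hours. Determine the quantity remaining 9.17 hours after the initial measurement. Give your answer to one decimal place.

12.0 μg/mL

Number of half-lives: n = 9.17/3.66 ≈ 2.5055.
Remaining = 68.2 × (1/2)^2.5055 = 68.2 × 0.17611 ≈ 12.011 μg/mL.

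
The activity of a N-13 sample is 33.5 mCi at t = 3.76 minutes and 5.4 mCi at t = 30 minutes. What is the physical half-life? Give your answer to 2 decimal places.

Over Δt = 30 − 3.76 = 26.24 minutes, the level fell by a factor of 33.5/5.4 ≈ 6.2037.
n = log₂(6.2037) ≈ 2.6331 half-lives, so t½ = 26.24/2.6331 ≈ 9.9653 minutes.

9.97 minutes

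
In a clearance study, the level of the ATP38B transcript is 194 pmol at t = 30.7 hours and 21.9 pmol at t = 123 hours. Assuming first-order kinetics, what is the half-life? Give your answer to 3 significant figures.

29.3 hours

Over Δt = 123 − 30.7 = 92.3 hours, the level fell by a factor of 194/21.9 ≈ 8.8584.
n = log₂(8.8584) ≈ 3.1471 half-lives, so t½ = 92.3/3.1471 ≈ 29.329 hours.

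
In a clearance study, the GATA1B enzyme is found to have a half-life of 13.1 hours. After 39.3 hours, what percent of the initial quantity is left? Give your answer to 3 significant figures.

n = 39.3/13.1 ≈ 3 half-lives.
Fraction remaining = (1/2)^3 ≈ 0.125, i.e. 12.5%.

12.5%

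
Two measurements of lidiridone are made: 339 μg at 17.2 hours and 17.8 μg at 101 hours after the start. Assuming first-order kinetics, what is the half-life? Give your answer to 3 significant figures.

Over Δt = 101 − 17.2 = 83.8 hours, the level fell by a factor of 339/17.8 ≈ 19.045.
n = log₂(19.045) ≈ 4.2513 half-lives, so t½ = 83.8/4.2513 ≈ 19.711 hours.

19.7 hours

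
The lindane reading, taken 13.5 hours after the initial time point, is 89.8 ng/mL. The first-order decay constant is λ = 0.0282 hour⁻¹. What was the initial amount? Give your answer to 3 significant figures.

131 ng/mL

t½ = ln 2 / λ = 0.69315 / 0.0282 ≈ 24.58 hours.
Number of half-lives elapsed: n = 13.5/24.58 ≈ 0.54923.
A₀ = A × 2^n = 89.8 × 2^0.54923 = 89.8 × 1.4633 ≈ 131.41 ng/mL.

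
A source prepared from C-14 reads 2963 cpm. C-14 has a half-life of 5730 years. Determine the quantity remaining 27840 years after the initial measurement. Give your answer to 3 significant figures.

Number of half-lives: n = 27840/5730 ≈ 4.8586.
Remaining = 2963 × (1/2)^4.8586 = 2963 × 0.034467 ≈ 102.13 cpm.

102 cpm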